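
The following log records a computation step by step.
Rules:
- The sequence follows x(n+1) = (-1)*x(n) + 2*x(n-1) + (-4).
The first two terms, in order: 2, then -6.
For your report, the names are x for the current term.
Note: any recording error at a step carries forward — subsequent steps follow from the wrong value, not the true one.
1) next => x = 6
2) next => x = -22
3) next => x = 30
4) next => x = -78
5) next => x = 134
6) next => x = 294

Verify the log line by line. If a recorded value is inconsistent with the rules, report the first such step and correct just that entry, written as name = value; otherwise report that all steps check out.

1. x = -1*(-6) + (2)*(2) + (-4) = 6 (exactly as logged)
2. x = -1*(6) + (2)*(-6) + (-4) = -22 (confirmed correct)
3. x = -1*(-22) + (2)*(6) + (-4) = 30 (confirmed correct)
4. x = -1*(30) + (2)*(-22) + (-4) = -78 (agrees with the log)
5. x = -1*(-78) + (2)*(30) + (-4) = 134 (verified)
6. x = -1*(134) + (2)*(-78) + (-4) = -294 (this is not what the log shows)
Step 6 is the first one off; corrected, x = -294.

step 6, x = -294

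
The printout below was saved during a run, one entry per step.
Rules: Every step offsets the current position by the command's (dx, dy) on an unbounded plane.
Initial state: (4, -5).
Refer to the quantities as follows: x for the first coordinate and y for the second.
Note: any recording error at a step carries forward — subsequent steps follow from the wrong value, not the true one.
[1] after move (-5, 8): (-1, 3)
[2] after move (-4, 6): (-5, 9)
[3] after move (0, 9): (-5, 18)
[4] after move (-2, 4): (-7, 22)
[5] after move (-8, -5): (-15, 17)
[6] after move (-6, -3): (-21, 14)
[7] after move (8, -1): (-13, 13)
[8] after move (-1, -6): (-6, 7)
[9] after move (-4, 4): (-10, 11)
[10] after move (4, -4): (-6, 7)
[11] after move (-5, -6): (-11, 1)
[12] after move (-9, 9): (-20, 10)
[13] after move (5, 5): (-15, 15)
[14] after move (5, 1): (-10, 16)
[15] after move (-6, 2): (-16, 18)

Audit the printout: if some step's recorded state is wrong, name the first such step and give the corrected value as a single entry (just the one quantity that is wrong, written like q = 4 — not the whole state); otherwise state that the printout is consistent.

step 8, x = -14

Recomputing the run from the initial state:
step 1: x = -1, y = 3
step 2: x = -5, y = 9
step 3: x = -5, y = 18
step 4: x = -7, y = 22
step 5: x = -15, y = 17
step 6: x = -21, y = 14
step 7: x = -13, y = 13
step 8: x = -14, y = 7
step 9: x = -18, y = 11
step 10: x = -14, y = 7
step 11: x = -19, y = 1
step 12: x = -28, y = 10
step 13: x = -23, y = 15
step 14: x = -18, y = 16
step 15: x = -24, y = 18
The first disagreement with the printout is at step 8, where the value should be x = -14.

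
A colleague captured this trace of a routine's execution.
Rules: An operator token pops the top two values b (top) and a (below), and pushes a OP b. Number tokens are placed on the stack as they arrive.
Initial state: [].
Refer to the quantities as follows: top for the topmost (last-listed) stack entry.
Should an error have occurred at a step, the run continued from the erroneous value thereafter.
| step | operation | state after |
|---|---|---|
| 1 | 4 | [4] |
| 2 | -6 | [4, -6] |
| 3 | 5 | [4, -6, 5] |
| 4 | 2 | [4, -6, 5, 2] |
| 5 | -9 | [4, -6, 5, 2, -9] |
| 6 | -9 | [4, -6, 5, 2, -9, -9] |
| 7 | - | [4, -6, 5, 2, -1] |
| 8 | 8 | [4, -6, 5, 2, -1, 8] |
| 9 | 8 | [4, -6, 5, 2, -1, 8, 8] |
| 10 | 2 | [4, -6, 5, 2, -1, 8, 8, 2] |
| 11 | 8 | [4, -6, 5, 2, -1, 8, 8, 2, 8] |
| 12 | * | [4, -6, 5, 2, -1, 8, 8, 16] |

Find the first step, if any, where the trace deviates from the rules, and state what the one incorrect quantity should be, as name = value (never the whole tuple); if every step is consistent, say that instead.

Recomputing the run from the initial state:
step 1: [4]
step 2: [4, -6]
step 3: [4, -6, 5]
step 4: [4, -6, 5, 2]
step 5: [4, -6, 5, 2, -9]
step 6: [4, -6, 5, 2, -9, -9]
step 7: [4, -6, 5, 2, 0]
step 8: [4, -6, 5, 2, 0, 8]
step 9: [4, -6, 5, 2, 0, 8, 8]
step 10: [4, -6, 5, 2, 0, 8, 8, 2]
step 11: [4, -6, 5, 2, 0, 8, 8, 2, 8]
step 12: [4, -6, 5, 2, 0, 8, 8, 16]
The first disagreement with the trace is at step 7, where the value should be top = 0.

step 7, top = 0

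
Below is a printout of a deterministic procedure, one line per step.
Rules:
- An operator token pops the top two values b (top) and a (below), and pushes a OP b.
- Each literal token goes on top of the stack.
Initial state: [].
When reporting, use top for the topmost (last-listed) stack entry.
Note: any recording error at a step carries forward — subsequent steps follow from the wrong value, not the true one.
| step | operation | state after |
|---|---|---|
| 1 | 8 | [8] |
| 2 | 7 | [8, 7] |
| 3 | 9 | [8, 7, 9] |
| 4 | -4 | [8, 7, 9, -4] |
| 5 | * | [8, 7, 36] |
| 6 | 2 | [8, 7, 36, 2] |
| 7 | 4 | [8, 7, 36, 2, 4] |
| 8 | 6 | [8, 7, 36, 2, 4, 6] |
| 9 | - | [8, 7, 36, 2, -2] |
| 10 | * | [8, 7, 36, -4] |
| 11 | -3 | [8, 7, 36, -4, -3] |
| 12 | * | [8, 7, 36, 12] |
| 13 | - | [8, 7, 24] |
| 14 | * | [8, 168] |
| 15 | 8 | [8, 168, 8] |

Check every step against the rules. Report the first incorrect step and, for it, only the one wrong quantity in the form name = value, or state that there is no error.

Recomputing the run from the initial state:
step 1: [8]
step 2: [8, 7]
step 3: [8, 7, 9]
step 4: [8, 7, 9, -4]
step 5: [8, 7, -36]
step 6: [8, 7, -36, 2]
step 7: [8, 7, -36, 2, 4]
step 8: [8, 7, -36, 2, 4, 6]
step 9: [8, 7, -36, 2, -2]
step 10: [8, 7, -36, -4]
step 11: [8, 7, -36, -4, -3]
step 12: [8, 7, -36, 12]
step 13: [8, 7, -48]
step 14: [8, -336]
step 15: [8, -336, 8]
The first disagreement with the printout is at step 5, where the value should be top = -36.

step 5, top = -36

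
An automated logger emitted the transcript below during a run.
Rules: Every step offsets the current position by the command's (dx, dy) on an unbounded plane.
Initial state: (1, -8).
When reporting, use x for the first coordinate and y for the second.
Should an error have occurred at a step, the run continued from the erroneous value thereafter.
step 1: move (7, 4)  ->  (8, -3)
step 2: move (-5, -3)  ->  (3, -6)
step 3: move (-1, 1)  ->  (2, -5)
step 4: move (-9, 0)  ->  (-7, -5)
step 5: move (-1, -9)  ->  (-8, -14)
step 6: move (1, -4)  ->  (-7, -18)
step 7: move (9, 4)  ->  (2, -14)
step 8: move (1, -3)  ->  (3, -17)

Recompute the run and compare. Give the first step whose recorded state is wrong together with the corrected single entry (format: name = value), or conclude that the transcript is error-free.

step 1: x = 1 + (7) = 8, y = -8 + (4) = -4 -> the transcript disagrees here
First incorrect step: 1; the correct value is y = -4.

step 1, y = -4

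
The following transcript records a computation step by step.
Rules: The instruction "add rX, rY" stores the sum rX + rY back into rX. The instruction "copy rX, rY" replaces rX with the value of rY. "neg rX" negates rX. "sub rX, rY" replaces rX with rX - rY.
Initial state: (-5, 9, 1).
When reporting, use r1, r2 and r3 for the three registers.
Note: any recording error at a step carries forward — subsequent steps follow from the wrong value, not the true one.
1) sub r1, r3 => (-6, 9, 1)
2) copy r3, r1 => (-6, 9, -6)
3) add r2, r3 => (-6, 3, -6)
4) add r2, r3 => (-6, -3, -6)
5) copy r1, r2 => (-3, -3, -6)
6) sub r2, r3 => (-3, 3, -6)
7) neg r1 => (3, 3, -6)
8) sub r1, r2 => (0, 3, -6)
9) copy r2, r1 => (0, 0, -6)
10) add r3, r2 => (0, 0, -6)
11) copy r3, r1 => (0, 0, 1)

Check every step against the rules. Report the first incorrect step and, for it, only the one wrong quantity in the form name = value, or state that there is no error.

step 11, r3 = 0

Recomputing the run from the initial state:
step 1: r1 = -6, r2 = 9, r3 = 1
step 2: r1 = -6, r2 = 9, r3 = -6
step 3: r1 = -6, r2 = 3, r3 = -6
step 4: r1 = -6, r2 = -3, r3 = -6
step 5: r1 = -3, r2 = -3, r3 = -6
step 6: r1 = -3, r2 = 3, r3 = -6
step 7: r1 = 3, r2 = 3, r3 = -6
step 8: r1 = 0, r2 = 3, r3 = -6
step 9: r1 = 0, r2 = 0, r3 = -6
step 10: r1 = 0, r2 = 0, r3 = -6
step 11: r1 = 0, r2 = 0, r3 = 0
The first disagreement with the transcript is at step 11, where the value should be r3 = 0.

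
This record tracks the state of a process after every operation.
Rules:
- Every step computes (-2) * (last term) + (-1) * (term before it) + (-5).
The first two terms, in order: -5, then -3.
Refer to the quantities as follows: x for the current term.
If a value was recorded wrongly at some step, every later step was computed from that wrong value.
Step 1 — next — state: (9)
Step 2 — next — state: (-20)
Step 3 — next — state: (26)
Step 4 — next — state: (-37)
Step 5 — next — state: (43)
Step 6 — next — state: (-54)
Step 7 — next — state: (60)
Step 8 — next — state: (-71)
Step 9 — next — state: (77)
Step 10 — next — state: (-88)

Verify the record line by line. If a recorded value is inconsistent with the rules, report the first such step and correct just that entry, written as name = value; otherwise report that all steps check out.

Step 1: x = -2*(-3) + (-1)*(-5) + (-5) = 6 — a discrepancy with the record.
The audit stops at step 1: the recorded entry is wrong and should be x = 6.

step 1, x = 6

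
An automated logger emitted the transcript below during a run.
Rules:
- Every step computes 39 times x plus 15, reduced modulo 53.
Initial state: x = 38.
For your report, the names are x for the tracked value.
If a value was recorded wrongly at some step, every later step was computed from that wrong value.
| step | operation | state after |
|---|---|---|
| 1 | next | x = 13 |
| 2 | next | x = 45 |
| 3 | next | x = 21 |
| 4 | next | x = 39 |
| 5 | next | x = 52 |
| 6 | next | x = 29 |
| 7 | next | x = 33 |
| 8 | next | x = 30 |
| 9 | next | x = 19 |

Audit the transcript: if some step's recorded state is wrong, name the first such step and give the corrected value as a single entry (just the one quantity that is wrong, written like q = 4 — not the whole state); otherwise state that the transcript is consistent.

step 1: x = (39*38 + 15) mod 53 = 13 -> same as recorded
step 2: x = (39*13 + 15) mod 53 = 45 -> no discrepancy
step 3: x = (39*45 + 15) mod 53 = 21 -> same as recorded
step 4: x = (39*21 + 15) mod 53 = 39 -> exactly as logged
step 5: x = (39*39 + 15) mod 53 = 52 -> in agreement
step 6: x = (39*52 + 15) mod 53 = 29 -> agrees with the transcript
step 7: x = (39*29 + 15) mod 53 = 33 -> confirmed correct
step 8: x = (39*33 + 15) mod 53 = 30 -> exactly as logged
step 9: x = (39*30 + 15) mod 53 = 19 -> matches
Nothing is out of place; the run is error-free.

no error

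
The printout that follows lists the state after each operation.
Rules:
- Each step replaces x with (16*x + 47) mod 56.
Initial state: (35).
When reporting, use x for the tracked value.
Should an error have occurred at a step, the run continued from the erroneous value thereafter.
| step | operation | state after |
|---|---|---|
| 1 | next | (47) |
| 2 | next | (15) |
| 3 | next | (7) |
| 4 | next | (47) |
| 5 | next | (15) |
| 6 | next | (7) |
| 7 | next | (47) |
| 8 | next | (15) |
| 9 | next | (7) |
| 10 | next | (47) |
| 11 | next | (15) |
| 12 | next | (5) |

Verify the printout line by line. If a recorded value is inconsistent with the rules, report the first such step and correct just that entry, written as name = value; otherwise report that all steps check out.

Recomputing the run from the initial state:
step 1: x = 47
step 2: x = 15
step 3: x = 7
step 4: x = 47
step 5: x = 15
step 6: x = 7
step 7: x = 47
step 8: x = 15
step 9: x = 7
step 10: x = 47
step 11: x = 15
step 12: x = 7
The first disagreement with the printout is at step 12, where the value should be x = 7.

step 12, x = 7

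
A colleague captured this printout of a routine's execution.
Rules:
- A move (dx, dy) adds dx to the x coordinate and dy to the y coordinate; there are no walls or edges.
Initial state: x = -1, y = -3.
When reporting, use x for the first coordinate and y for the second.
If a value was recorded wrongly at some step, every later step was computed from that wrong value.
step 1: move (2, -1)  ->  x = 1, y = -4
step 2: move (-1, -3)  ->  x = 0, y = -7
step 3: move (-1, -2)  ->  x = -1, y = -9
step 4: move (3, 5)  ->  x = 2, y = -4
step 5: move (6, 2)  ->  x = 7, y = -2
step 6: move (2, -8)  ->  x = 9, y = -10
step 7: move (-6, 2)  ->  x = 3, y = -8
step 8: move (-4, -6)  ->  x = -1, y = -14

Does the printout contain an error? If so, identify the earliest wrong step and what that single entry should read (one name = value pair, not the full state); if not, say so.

Step 1: x = -1 + (2) = 1, y = -3 + (-1) = -4 — confirmed correct.
Step 2: x = 1 + (-1) = 0, y = -4 + (-3) = -7 — consistent with the printout.
Step 3: x = 0 + (-1) = -1, y = -7 + (-2) = -9 — consistent with the printout.
Step 4: x = -1 + (3) = 2, y = -9 + (5) = -4 — agrees with the printout.
Step 5: x = 2 + (6) = 8, y = -4 + (2) = -2 — the entry is off here.
First incorrect step: 5; the correct value is x = 8.

step 5, x = 8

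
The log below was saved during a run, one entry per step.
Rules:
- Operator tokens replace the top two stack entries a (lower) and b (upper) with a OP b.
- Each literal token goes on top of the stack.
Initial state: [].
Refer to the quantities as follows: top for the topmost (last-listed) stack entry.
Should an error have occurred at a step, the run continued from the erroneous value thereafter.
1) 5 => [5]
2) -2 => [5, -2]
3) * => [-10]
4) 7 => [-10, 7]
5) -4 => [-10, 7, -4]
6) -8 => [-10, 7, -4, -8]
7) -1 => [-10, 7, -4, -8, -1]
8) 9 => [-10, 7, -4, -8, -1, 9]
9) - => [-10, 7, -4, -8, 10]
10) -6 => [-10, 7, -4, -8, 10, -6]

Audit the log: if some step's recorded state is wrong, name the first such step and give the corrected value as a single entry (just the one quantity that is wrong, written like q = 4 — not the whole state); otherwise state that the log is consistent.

1. push 5: top = 5 (exactly as logged)
2. push -2: top = -2 (agrees with the log)
3. 5 * -2 = -10 (same as recorded)
4. push 7: top = 7 (same as recorded)
5. push -4: top = -4 (same as recorded)
6. push -8: top = -8 (exactly as logged)
7. push -1: top = -1 (consistent with the log)
8. push 9: top = 9 (checks out)
9. -1 - 9 = -10 (a discrepancy with the log)
So the first discrepancy is step 9, where the right value is top = -10.

step 9, top = -10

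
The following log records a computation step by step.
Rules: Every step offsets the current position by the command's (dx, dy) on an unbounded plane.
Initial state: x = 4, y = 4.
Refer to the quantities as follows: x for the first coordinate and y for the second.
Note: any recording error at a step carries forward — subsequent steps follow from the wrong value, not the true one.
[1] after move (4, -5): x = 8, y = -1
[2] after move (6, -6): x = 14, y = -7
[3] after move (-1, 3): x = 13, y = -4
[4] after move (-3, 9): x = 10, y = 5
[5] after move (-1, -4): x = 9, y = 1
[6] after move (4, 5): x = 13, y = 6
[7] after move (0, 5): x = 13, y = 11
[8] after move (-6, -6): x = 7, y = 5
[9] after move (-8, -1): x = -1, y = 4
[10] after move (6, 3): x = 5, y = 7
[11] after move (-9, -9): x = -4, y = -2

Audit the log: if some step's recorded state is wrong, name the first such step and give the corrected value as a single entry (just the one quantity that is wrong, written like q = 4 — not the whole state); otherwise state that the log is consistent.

no error

step 1: x = 4 + (4) = 8, y = 4 + (-5) = -1 -> confirmed correct
step 2: x = 8 + (6) = 14, y = -1 + (-6) = -7 -> exactly as logged
step 3: x = 14 + (-1) = 13, y = -7 + (3) = -4 -> confirmed correct
step 4: x = 13 + (-3) = 10, y = -4 + (9) = 5 -> agrees with the log
step 5: x = 10 + (-1) = 9, y = 5 + (-4) = 1 -> same as recorded
step 6: x = 9 + (4) = 13, y = 1 + (5) = 6 -> same as recorded
step 7: x = 13 + (0) = 13, y = 6 + (5) = 11 -> matches
step 8: x = 13 + (-6) = 7, y = 11 + (-6) = 5 -> exactly as logged
step 9: x = 7 + (-8) = -1, y = 5 + (-1) = 4 -> verified
step 10: x = -1 + (6) = 5, y = 4 + (3) = 7 -> matches
step 11: x = 5 + (-9) = -4, y = 7 + (-9) = -2 -> consistent with the log
Nothing is out of place; the run is error-free.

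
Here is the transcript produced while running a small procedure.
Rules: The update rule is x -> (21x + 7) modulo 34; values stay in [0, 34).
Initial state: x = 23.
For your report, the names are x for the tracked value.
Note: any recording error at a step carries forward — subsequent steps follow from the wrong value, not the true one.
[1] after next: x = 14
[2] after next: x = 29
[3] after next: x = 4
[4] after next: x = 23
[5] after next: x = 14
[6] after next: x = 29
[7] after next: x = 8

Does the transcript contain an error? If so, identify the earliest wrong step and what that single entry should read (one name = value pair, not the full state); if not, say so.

step 7, x = 4

1. x = (21*23 + 7) mod 34 = 14 (consistent with the transcript)
2. x = (21*14 + 7) mod 34 = 29 (verified)
3. x = (21*29 + 7) mod 34 = 4 (matches)
4. x = (21*4 + 7) mod 34 = 23 (checks out)
5. x = (21*23 + 7) mod 34 = 14 (exactly as logged)
6. x = (21*14 + 7) mod 34 = 29 (verified)
7. x = (21*29 + 7) mod 34 = 4 (first mismatch against the transcript)
Step 7 is the first one off; corrected, x = 4.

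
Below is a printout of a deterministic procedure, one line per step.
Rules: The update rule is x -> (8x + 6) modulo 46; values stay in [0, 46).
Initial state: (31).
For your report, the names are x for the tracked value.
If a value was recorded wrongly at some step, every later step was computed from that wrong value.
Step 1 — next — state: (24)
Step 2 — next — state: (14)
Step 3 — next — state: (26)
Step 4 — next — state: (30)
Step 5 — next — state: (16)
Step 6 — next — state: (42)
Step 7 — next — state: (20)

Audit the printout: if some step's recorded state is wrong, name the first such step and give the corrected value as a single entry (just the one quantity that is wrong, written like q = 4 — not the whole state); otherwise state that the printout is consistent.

no error

Step 1: x = (8*31 + 6) mod 46 = 24 — consistent with the printout.
Step 2: x = (8*24 + 6) mod 46 = 14 — consistent with the printout.
Step 3: x = (8*14 + 6) mod 46 = 26 — no discrepancy.
Step 4: x = (8*26 + 6) mod 46 = 30 — same as recorded.
Step 5: x = (8*30 + 6) mod 46 = 16 — consistent with the printout.
Step 6: x = (8*16 + 6) mod 46 = 42 — agrees with the printout.
Step 7: x = (8*42 + 6) mod 46 = 20 — agrees with the printout.
Each recorded entry agrees with the recomputation.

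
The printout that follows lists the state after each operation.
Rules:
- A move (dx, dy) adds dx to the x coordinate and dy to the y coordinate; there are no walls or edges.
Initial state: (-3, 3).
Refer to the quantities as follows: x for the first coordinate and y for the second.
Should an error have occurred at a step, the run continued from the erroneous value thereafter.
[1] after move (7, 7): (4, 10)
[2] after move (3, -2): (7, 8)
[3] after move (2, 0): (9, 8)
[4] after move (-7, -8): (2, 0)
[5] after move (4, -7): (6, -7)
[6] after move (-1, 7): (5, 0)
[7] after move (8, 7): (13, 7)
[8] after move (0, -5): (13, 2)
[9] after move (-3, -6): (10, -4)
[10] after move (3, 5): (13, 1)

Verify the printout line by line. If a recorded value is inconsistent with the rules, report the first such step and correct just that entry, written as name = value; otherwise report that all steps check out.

no error

step 1: x = -3 + (7) = 4, y = 3 + (7) = 10 -> checks out
step 2: x = 4 + (3) = 7, y = 10 + (-2) = 8 -> consistent with the printout
step 3: x = 7 + (2) = 9, y = 8 + (0) = 8 -> consistent with the printout
step 4: x = 9 + (-7) = 2, y = 8 + (-8) = 0 -> same as recorded
step 5: x = 2 + (4) = 6, y = 0 + (-7) = -7 -> no discrepancy
step 6: x = 6 + (-1) = 5, y = -7 + (7) = 0 -> exactly as logged
step 7: x = 5 + (8) = 13, y = 0 + (7) = 7 -> no discrepancy
step 8: x = 13 + (0) = 13, y = 7 + (-5) = 2 -> no discrepancy
step 9: x = 13 + (-3) = 10, y = 2 + (-6) = -4 -> no discrepancy
step 10: x = 10 + (3) = 13, y = -4 + (5) = 1 -> checks out
The whole run recomputes cleanly — no discrepancies.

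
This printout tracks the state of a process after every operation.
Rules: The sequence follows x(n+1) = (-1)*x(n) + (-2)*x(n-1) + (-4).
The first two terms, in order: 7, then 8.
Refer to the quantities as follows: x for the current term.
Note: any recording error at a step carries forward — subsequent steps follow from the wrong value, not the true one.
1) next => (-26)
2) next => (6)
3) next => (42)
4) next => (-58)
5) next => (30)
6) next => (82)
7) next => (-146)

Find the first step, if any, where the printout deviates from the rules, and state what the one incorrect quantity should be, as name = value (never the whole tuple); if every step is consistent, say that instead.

1. x = -1*(8) + (-2)*(7) + (-4) = -26 (in agreement)
2. x = -1*(-26) + (-2)*(8) + (-4) = 6 (consistent with the printout)
3. x = -1*(6) + (-2)*(-26) + (-4) = 42 (checks out)
4. x = -1*(42) + (-2)*(6) + (-4) = -58 (same as recorded)
5. x = -1*(-58) + (-2)*(42) + (-4) = -30 (first mismatch against the printout)
Step 5 is the first one off; corrected, x = -30.

step 5, x = -30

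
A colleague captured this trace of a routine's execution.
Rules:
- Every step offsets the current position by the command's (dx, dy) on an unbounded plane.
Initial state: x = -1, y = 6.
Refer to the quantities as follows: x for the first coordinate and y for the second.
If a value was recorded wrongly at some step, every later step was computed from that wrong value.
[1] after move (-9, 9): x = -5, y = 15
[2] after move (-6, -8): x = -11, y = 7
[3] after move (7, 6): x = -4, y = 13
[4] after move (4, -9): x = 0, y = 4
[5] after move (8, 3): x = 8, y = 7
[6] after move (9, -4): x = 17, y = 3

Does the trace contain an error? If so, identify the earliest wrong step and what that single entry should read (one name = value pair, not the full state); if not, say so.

step 1, x = -10

Recomputing the run from the initial state:
step 1: x = -10, y = 15
step 2: x = -16, y = 7
step 3: x = -9, y = 13
step 4: x = -5, y = 4
step 5: x = 3, y = 7
step 6: x = 12, y = 3
The first disagreement with the trace is at step 1, where the value should be x = -10.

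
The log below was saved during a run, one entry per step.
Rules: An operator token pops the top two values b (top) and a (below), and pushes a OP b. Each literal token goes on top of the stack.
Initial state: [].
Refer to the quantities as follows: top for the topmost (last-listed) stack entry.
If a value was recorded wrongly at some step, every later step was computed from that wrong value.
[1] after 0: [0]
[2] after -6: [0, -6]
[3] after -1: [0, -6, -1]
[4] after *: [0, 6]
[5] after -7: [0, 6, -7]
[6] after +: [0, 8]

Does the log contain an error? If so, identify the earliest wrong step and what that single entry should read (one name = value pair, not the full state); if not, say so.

step 6, top = -1

Recomputing the run from the initial state:
step 1: [0]
step 2: [0, -6]
step 3: [0, -6, -1]
step 4: [0, 6]
step 5: [0, 6, -7]
step 6: [0, -1]
The first disagreement with the log is at step 6, where the value should be top = -1.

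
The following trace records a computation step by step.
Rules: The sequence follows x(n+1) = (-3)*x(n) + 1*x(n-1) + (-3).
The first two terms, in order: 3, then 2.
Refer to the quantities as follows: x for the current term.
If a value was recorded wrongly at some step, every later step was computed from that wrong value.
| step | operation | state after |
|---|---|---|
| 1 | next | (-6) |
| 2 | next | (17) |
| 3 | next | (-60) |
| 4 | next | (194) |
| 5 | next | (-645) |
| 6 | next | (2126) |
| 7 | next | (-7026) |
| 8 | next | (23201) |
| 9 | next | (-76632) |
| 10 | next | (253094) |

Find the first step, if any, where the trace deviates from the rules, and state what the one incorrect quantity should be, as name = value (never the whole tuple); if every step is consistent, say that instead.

Step 1: x = -3*(2) + (1)*(3) + (-3) = -6 — confirmed correct.
Step 2: x = -3*(-6) + (1)*(2) + (-3) = 17 — in agreement.
Step 3: x = -3*(17) + (1)*(-6) + (-3) = -60 — matches.
Step 4: x = -3*(-60) + (1)*(17) + (-3) = 194 — checks out.
Step 5: x = -3*(194) + (1)*(-60) + (-3) = -645 — consistent with the trace.
Step 6: x = -3*(-645) + (1)*(194) + (-3) = 2126 — exactly as logged.
Step 7: x = -3*(2126) + (1)*(-645) + (-3) = -7026 — checks out.
Step 8: x = -3*(-7026) + (1)*(2126) + (-3) = 23201 — checks out.
Step 9: x = -3*(23201) + (1)*(-7026) + (-3) = -76632 — confirmed correct.
Step 10: x = -3*(-76632) + (1)*(23201) + (-3) = 253094 — no discrepancy.
Nothing is out of place; the run is error-free.

no error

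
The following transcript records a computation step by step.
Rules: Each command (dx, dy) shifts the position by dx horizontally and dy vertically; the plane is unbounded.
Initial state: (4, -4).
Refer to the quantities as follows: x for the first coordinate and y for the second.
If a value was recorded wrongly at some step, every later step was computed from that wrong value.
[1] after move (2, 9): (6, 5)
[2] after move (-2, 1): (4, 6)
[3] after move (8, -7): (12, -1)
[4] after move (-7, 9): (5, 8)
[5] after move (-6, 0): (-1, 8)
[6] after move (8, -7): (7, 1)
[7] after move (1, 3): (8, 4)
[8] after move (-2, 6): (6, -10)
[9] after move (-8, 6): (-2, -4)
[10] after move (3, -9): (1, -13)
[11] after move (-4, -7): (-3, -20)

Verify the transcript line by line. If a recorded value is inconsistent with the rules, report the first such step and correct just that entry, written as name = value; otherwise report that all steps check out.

Recomputing the run from the initial state:
step 1: x = 6, y = 5
step 2: x = 4, y = 6
step 3: x = 12, y = -1
step 4: x = 5, y = 8
step 5: x = -1, y = 8
step 6: x = 7, y = 1
step 7: x = 8, y = 4
step 8: x = 6, y = 10
step 9: x = -2, y = 16
step 10: x = 1, y = 7
step 11: x = -3, y = 0
The first disagreement with the transcript is at step 8, where the value should be y = 10.

step 8, y = 10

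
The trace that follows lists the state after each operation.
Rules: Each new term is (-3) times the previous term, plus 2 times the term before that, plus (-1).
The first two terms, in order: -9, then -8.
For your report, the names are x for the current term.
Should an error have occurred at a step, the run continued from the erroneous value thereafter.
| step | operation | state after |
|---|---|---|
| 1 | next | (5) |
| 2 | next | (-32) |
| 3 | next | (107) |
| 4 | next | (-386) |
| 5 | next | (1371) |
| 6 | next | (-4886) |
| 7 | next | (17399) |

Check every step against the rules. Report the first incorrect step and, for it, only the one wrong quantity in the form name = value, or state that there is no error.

step 1: x = -3*(-8) + (2)*(-9) + (-1) = 5 -> exactly as logged
step 2: x = -3*(5) + (2)*(-8) + (-1) = -32 -> matches
step 3: x = -3*(-32) + (2)*(5) + (-1) = 105 -> not what was recorded
First incorrect step: 3; the correct value is x = 105.

step 3, x = 105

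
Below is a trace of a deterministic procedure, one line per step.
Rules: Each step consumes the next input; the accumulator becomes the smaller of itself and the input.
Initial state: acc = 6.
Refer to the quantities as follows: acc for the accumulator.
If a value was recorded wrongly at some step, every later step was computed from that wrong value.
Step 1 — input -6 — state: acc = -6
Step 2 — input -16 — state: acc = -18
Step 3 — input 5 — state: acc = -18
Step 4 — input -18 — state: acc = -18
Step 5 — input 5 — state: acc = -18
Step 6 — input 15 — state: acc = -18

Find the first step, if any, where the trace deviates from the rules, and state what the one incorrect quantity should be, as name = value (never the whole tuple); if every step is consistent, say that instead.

step 2, acc = -16

Recomputing the run from the initial state:
step 1: acc = -6
step 2: acc = -16
step 3: acc = -16
step 4: acc = -18
step 5: acc = -18
step 6: acc = -18
The first disagreement with the trace is at step 2, where the value should be acc = -16.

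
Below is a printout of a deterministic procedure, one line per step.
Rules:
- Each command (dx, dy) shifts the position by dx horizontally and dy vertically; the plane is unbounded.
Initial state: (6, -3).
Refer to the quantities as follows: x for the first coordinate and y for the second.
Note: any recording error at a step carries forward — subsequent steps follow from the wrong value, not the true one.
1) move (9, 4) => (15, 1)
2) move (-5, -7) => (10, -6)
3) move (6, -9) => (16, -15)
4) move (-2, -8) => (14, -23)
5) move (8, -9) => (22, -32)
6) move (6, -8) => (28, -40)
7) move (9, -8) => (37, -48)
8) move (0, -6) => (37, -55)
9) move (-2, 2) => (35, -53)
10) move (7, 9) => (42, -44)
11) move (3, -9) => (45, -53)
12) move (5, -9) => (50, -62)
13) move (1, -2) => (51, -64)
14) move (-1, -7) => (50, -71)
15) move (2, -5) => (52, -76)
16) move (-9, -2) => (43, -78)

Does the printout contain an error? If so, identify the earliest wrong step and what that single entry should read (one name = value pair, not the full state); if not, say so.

step 8, y = -54

Recomputing the run from the initial state:
step 1: x = 15, y = 1
step 2: x = 10, y = -6
step 3: x = 16, y = -15
step 4: x = 14, y = -23
step 5: x = 22, y = -32
step 6: x = 28, y = -40
step 7: x = 37, y = -48
step 8: x = 37, y = -54
step 9: x = 35, y = -52
step 10: x = 42, y = -43
step 11: x = 45, y = -52
step 12: x = 50, y = -61
step 13: x = 51, y = -63
step 14: x = 50, y = -70
step 15: x = 52, y = -75
step 16: x = 43, y = -77
The first disagreement with the printout is at step 8, where the value should be y = -54.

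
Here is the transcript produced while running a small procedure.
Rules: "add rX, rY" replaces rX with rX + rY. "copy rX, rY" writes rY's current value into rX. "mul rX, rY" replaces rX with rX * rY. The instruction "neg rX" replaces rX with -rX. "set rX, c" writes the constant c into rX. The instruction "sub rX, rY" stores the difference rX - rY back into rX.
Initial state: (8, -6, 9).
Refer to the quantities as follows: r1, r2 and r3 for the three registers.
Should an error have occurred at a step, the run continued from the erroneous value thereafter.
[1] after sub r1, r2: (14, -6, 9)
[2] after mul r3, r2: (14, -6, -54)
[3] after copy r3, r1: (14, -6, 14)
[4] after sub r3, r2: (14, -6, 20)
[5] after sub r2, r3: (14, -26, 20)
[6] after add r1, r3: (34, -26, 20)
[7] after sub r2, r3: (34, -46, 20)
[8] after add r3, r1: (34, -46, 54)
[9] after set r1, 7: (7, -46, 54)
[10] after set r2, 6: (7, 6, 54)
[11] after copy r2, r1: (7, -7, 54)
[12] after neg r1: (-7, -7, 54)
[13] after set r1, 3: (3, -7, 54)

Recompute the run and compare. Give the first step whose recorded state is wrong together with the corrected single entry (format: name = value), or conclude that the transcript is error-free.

Step 1: r1 = 8 - -6 = 14 — agrees with the transcript.
Step 2: r3 = 9 * -6 = -54 — checks out.
Step 3: r3 = 14 — matches.
Step 4: r3 = 14 - -6 = 20 — no discrepancy.
Step 5: r2 = -6 - 20 = -26 — exactly as logged.
Step 6: r1 = 14 + 20 = 34 — confirmed correct.
Step 7: r2 = -26 - 20 = -46 — confirmed correct.
Step 8: r3 = 20 + 34 = 54 — agrees with the transcript.
Step 9: r1 = 7 — matches.
Step 10: r2 = 6 — verified.
Step 11: r2 = 7 — first mismatch against the transcript.
First incorrect step: 11; the correct value is r2 = 7.

step 11, r2 = 7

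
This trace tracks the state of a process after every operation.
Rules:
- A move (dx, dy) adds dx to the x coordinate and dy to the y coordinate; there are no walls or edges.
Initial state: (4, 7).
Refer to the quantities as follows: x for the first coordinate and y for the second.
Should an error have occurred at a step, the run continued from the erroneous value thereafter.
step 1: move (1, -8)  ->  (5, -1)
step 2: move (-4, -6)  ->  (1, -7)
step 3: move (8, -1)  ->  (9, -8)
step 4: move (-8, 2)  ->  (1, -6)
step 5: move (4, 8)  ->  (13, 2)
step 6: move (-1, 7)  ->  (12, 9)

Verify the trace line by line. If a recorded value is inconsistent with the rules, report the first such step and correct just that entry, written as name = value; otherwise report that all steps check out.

Recomputing the run from the initial state:
step 1: x = 5, y = -1
step 2: x = 1, y = -7
step 3: x = 9, y = -8
step 4: x = 1, y = -6
step 5: x = 5, y = 2
step 6: x = 4, y = 9
The first disagreement with the trace is at step 5, where the value should be x = 5.

step 5, x = 5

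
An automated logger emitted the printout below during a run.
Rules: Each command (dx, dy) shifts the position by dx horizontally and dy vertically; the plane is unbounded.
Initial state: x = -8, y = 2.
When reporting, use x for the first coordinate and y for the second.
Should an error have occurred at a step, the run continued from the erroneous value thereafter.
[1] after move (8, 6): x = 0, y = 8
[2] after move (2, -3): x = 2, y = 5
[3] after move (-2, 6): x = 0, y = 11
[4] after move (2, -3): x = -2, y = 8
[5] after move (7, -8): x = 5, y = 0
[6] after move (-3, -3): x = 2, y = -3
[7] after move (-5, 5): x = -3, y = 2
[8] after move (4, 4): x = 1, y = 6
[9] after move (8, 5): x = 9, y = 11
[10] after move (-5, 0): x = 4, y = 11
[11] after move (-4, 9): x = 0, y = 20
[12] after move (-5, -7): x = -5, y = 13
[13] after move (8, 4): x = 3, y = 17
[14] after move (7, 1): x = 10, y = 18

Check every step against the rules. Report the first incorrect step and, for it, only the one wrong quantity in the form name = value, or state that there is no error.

Step 1: x = -8 + (8) = 0, y = 2 + (6) = 8 — verified.
Step 2: x = 0 + (2) = 2, y = 8 + (-3) = 5 — in agreement.
Step 3: x = 2 + (-2) = 0, y = 5 + (6) = 11 — same as recorded.
Step 4: x = 0 + (2) = 2, y = 11 + (-3) = 8 — the entry is off here.
That makes step 4 the first incorrect line — x = 2 is what it should show.

step 4, x = 2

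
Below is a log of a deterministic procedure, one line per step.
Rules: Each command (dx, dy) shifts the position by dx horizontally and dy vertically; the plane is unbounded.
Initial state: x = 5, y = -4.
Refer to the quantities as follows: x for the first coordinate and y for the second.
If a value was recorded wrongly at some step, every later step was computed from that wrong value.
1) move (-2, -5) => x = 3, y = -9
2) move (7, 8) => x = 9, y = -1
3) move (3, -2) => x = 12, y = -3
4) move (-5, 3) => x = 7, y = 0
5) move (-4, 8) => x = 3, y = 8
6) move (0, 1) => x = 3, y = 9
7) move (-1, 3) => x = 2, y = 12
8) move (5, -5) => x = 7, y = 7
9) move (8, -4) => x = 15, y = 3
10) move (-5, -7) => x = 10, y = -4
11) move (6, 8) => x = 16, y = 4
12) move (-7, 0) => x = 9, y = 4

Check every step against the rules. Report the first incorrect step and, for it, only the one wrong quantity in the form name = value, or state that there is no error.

step 2, x = 10

step 1: x = 5 + (-2) = 3, y = -4 + (-5) = -9 -> matches
step 2: x = 3 + (7) = 10, y = -9 + (8) = -1 -> a discrepancy with the log
The earliest wrong entry is at step 2: it should read x = 10.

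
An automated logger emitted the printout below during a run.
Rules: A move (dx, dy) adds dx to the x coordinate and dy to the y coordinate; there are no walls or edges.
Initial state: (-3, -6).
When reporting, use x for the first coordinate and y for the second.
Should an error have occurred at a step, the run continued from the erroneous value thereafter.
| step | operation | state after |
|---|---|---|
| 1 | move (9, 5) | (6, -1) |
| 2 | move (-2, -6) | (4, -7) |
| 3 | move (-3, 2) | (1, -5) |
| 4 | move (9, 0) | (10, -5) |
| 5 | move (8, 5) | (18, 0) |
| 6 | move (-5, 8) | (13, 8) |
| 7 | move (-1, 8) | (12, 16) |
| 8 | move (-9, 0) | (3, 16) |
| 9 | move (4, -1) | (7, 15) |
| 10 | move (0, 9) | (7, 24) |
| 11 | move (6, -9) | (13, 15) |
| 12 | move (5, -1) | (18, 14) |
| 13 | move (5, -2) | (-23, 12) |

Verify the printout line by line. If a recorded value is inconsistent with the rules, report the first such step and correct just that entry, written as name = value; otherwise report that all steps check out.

step 13, x = 23

Step 1: x = -3 + (9) = 6, y = -6 + (5) = -1 — matches.
Step 2: x = 6 + (-2) = 4, y = -1 + (-6) = -7 — confirmed correct.
Step 3: x = 4 + (-3) = 1, y = -7 + (2) = -5 — same as recorded.
Step 4: x = 1 + (9) = 10, y = -5 + (0) = -5 — checks out.
Step 5: x = 10 + (8) = 18, y = -5 + (5) = 0 — same as recorded.
Step 6: x = 18 + (-5) = 13, y = 0 + (8) = 8 — consistent with the printout.
Step 7: x = 13 + (-1) = 12, y = 8 + (8) = 16 — confirmed correct.
Step 8: x = 12 + (-9) = 3, y = 16 + (0) = 16 — agrees with the printout.
Step 9: x = 3 + (4) = 7, y = 16 + (-1) = 15 — same as recorded.
Step 10: x = 7 + (0) = 7, y = 15 + (9) = 24 — verified.
Step 11: x = 7 + (6) = 13, y = 24 + (-9) = 15 — same as recorded.
Step 12: x = 13 + (5) = 18, y = 15 + (-1) = 14 — agrees with the printout.
Step 13: x = 18 + (5) = 23, y = 14 + (-2) = 12 — not what was recorded.
The audit stops at step 13: the recorded entry is wrong and should be x = 23.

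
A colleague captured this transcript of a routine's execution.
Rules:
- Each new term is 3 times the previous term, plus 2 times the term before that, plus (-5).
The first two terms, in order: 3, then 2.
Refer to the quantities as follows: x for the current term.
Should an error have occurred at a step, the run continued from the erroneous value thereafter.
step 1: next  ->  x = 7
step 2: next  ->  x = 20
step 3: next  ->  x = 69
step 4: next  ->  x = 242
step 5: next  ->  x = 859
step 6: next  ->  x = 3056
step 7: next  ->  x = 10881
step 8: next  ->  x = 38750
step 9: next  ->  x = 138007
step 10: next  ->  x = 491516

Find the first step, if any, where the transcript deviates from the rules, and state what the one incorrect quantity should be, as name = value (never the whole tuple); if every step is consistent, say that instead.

Step 1: x = 3*(2) + (2)*(3) + (-5) = 7 — checks out.
Step 2: x = 3*(7) + (2)*(2) + (-5) = 20 — exactly as logged.
Step 3: x = 3*(20) + (2)*(7) + (-5) = 69 — agrees with the transcript.
Step 4: x = 3*(69) + (2)*(20) + (-5) = 242 — agrees with the transcript.
Step 5: x = 3*(242) + (2)*(69) + (-5) = 859 — no discrepancy.
Step 6: x = 3*(859) + (2)*(242) + (-5) = 3056 — in agreement.
Step 7: x = 3*(3056) + (2)*(859) + (-5) = 10881 — matches.
Step 8: x = 3*(10881) + (2)*(3056) + (-5) = 38750 — in agreement.
Step 9: x = 3*(38750) + (2)*(10881) + (-5) = 138007 — checks out.
Step 10: x = 3*(138007) + (2)*(38750) + (-5) = 491516 — verified.
Every step is consistent.

no error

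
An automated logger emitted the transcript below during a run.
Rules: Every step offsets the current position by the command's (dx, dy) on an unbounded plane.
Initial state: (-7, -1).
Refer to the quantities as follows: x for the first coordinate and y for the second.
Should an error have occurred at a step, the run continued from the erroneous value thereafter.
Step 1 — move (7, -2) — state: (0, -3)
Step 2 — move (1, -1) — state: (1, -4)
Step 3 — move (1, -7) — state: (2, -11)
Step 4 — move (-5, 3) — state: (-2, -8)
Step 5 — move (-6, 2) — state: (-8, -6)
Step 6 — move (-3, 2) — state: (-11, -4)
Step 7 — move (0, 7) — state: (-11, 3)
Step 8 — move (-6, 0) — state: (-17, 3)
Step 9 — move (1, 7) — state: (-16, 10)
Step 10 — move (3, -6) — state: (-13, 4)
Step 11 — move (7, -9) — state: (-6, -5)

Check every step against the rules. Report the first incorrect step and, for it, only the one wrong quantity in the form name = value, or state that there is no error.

step 4, x = -3

Recomputing the run from the initial state:
step 1: x = 0, y = -3
step 2: x = 1, y = -4
step 3: x = 2, y = -11
step 4: x = -3, y = -8
step 5: x = -9, y = -6
step 6: x = -12, y = -4
step 7: x = -12, y = 3
step 8: x = -18, y = 3
step 9: x = -17, y = 10
step 10: x = -14, y = 4
step 11: x = -7, y = -5
The first disagreement with the transcript is at step 4, where the value should be x = -3.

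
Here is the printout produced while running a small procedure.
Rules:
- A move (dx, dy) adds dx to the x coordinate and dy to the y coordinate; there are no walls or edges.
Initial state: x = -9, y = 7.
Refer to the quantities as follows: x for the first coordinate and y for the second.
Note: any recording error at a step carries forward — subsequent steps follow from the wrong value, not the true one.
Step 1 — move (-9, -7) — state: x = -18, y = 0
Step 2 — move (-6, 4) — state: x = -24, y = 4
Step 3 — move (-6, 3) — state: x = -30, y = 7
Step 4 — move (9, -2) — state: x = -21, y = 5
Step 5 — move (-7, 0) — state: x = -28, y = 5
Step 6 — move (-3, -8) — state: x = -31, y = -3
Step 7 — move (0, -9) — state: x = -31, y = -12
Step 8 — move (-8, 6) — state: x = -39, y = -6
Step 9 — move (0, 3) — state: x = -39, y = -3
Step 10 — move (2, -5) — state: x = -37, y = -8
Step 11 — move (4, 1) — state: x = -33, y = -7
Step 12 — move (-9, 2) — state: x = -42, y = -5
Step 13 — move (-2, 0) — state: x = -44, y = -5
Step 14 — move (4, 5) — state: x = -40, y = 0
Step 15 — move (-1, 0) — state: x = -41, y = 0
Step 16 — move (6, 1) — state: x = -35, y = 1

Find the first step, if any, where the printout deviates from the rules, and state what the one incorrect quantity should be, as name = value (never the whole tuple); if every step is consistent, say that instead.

no error

step 1: x = -9 + (-9) = -18, y = 7 + (-7) = 0 -> matches
step 2: x = -18 + (-6) = -24, y = 0 + (4) = 4 -> no discrepancy
step 3: x = -24 + (-6) = -30, y = 4 + (3) = 7 -> same as recorded
step 4: x = -30 + (9) = -21, y = 7 + (-2) = 5 -> in agreement
step 5: x = -21 + (-7) = -28, y = 5 + (0) = 5 -> consistent with the printout
step 6: x = -28 + (-3) = -31, y = 5 + (-8) = -3 -> consistent with the printout
step 7: x = -31 + (0) = -31, y = -3 + (-9) = -12 -> matches
step 8: x = -31 + (-8) = -39, y = -12 + (6) = -6 -> exactly as logged
step 9: x = -39 + (0) = -39, y = -6 + (3) = -3 -> same as recorded
step 10: x = -39 + (2) = -37, y = -3 + (-5) = -8 -> consistent with the printout
step 11: x = -37 + (4) = -33, y = -8 + (1) = -7 -> matches
step 12: x = -33 + (-9) = -42, y = -7 + (2) = -5 -> in agreement
step 13: x = -42 + (-2) = -44, y = -5 + (0) = -5 -> verified
step 14: x = -44 + (4) = -40, y = -5 + (5) = 0 -> consistent with the printout
step 15: x = -40 + (-1) = -41, y = 0 + (0) = 0 -> no discrepancy
step 16: x = -41 + (6) = -35, y = 0 + (1) = 1 -> confirmed correct
The recomputation confirms every line.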